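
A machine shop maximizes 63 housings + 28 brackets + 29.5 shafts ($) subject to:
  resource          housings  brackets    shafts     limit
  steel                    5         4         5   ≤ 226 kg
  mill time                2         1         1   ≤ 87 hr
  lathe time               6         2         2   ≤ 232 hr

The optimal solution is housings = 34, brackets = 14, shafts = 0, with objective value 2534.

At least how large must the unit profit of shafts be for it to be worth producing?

Check each constraint at x*: steel 226/226 (tight); mill time 82/87 (slack 5); lathe time 232/232 (tight).
Since mill time is not tight, its dual is 0.
Dual feasibility on the basic columns requires 5·y_steel + 6·y_lathe time = 63, 4·y_steel + 2·y_lathe time = 28.
Solving: y_steel = 3, y_lathe time = 8.
shafts enters the basis when its profit ≥ yᵀa₃ = 3·5 + 8·2 = 31.

31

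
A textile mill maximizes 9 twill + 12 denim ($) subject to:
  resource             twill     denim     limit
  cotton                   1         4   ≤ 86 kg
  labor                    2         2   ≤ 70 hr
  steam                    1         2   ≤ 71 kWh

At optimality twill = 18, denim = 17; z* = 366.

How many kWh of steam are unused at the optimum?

19

steam used = 1·18 + 2·17 = 52; slack = 71 − 52 = 19.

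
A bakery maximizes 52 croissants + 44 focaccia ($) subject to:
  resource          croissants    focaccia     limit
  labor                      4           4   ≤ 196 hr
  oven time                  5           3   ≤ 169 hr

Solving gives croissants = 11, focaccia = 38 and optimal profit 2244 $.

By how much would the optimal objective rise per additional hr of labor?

8

At the optimum: labor uses 196 of 196 (binding); oven time uses 169 of 169 (binding).
The binding rows give the dual system: 4·y_labor + 5·y_oven time = 52 and 4·y_labor + 3·y_oven time = 44.
Solving: y_labor = 8, y_oven time = 4.
Shadow price of labor = 8.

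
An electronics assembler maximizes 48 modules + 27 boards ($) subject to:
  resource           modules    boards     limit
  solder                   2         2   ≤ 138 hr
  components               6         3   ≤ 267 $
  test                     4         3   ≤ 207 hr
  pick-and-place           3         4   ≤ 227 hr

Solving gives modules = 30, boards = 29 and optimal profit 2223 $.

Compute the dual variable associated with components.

6

Binding: components and test. Non-binding: solder (20 unused), pick-and-place (21 unused).
Slack constraints have shadow price 0 (complementary slackness).
The binding rows give the dual system: 6·y_components + 4·y_test = 48 and 3·y_components + 3·y_test = 27.
→ y_components = 6 and y_test = 3.
Shadow price of components = 6.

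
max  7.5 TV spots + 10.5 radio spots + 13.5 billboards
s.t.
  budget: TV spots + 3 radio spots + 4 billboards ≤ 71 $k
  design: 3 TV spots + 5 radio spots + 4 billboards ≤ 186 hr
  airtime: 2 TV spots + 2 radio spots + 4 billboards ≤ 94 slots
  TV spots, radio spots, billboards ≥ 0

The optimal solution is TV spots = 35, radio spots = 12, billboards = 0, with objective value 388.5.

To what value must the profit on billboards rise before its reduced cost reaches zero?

18

Binding: budget and airtime. Non-binding: design (21 unused).
By complementary slackness, y = 0 for the non-binding constraint.
Dual feasibility on the basic columns requires 1·y_budget + 2·y_airtime = 7.5, 3·y_budget + 2·y_airtime = 10.5.
→ y_budget = 1.5 and y_airtime = 3.
billboards enters the basis when its profit ≥ yᵀa₃ = 1.5·4 + 3·4 = 18.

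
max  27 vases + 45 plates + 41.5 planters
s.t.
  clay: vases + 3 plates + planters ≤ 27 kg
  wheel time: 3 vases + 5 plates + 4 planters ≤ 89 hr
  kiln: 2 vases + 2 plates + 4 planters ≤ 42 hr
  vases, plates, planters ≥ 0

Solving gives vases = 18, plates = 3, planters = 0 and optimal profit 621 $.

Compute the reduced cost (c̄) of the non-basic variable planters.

Check each constraint at x*: clay 27/27 (tight); wheel time 69/89 (slack 20); kiln 42/42 (tight).
Since wheel time is not tight, its dual is 0.
From A_Bᵀ y = c: 1·y_clay + 2·y_kiln = 27; 3·y_clay + 2·y_kiln = 45.
This yields shadow prices y_clay = 9, y_kiln = 9.
Reduced cost of planters: c₃ − yᵀa₃ = 41.5 − (9·1 + 9·4) = 41.5 − 45 = -3.5.

-3.5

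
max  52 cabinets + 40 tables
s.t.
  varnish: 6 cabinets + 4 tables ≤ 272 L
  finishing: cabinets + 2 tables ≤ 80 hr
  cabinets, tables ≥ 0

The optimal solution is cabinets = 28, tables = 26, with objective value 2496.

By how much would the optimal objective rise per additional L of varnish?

Check each constraint at x*: varnish 272/272 (tight); finishing 80/80 (tight).
Dual feasibility on the basic columns requires 6·y_varnish + 1·y_finishing = 52, 4·y_varnish + 2·y_finishing = 40.
Solving: y_varnish = 8, y_finishing = 4.
Shadow price of varnish = 8.

8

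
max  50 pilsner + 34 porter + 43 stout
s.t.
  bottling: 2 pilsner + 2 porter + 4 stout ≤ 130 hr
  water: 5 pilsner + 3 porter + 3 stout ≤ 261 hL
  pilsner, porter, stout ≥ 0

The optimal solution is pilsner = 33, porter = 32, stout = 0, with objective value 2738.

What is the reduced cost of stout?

Both bottling and water are binding at x*.
From A_Bᵀ y = c: 2·y_bottling + 5·y_water = 50; 2·y_bottling + 3·y_water = 34.
Solving: y_bottling = 5, y_water = 8.
Reduced cost of stout: c₃ − yᵀa₃ = 43 − (5·4 + 8·3) = 43 − 44 = -1.

-1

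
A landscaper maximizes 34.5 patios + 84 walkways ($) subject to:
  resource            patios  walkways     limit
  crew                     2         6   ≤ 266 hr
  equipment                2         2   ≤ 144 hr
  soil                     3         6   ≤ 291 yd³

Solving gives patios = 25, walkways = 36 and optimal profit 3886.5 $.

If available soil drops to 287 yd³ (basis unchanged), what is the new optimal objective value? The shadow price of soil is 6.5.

Δb = -4, so new z* = 3886.5 + (6.5)·(-4) = 3886.5 − 26 = 3860.5.

3860.5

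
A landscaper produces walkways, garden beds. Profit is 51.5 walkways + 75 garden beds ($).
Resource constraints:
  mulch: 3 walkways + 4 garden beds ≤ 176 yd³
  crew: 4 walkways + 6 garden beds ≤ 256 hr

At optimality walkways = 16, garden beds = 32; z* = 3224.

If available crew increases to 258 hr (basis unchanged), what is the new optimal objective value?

Both mulch and crew are binding at x*.
Dual feasibility on the basic columns requires 3·y_mulch + 4·y_crew = 51.5, 4·y_mulch + 6·y_crew = 75.
This yields shadow prices y_mulch = 4.5, y_crew = 9.5.
Δz = y_crew·Δb = 9.5 × (2) = 19, so new z* = 3224 + 19 = 3243.

3243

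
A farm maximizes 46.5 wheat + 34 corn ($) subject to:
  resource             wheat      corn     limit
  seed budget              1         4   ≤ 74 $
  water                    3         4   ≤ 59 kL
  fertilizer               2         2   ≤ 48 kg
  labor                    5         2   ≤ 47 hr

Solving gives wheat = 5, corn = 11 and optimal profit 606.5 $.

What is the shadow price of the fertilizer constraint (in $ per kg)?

0

Check each constraint at x*: seed budget 49/74 (slack 25); water 59/59 (tight); fertilizer 32/48 (slack 16); labor 47/47 (tight).
Since seed budget, fertilizer are not tight, their duals are 0.
Dual feasibility on the basic columns requires 3·y_water + 5·y_labor = 46.5, 4·y_water + 2·y_labor = 34.
Solving: y_water = 5.5, y_labor = 6.
Shadow price of fertilizer = 0.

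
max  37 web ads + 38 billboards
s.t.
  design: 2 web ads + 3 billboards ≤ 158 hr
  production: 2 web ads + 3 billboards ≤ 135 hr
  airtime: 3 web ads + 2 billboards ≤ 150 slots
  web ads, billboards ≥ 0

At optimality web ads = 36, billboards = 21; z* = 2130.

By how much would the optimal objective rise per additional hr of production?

8

Check each constraint at x*: design 135/158 (slack 23); production 135/135 (tight); airtime 150/150 (tight).
Since design is not tight, its dual is 0.
The binding rows give the dual system: 2·y_production + 3·y_airtime = 37 and 3·y_production + 2·y_airtime = 38.
This yields shadow prices y_production = 8, y_airtime = 7.
Shadow price of production = 8.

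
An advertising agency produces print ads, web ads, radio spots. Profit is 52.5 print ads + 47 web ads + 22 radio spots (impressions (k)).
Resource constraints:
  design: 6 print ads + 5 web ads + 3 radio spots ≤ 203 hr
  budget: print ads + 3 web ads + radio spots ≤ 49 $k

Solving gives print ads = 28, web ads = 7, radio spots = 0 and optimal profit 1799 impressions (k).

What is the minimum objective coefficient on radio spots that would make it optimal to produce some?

Both design and budget are binding at x*.
From A_Bᵀ y = c: 6·y_design + 1·y_budget = 52.5; 5·y_design + 3·y_budget = 47.
This yields shadow prices y_design = 8.5, y_budget = 1.5.
radio spots enters the basis when its profit ≥ yᵀa₃ = 8.5·3 + 1.5·1 = 27.

27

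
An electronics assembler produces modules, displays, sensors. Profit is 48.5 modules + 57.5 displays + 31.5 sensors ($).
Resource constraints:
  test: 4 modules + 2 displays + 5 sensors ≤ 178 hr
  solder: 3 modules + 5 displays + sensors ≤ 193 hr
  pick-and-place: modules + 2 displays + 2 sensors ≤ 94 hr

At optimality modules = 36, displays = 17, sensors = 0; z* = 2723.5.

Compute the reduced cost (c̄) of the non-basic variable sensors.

Check each constraint at x*: test 178/178 (tight); solder 193/193 (tight); pick-and-place 70/94 (slack 24).
Since pick-and-place is not tight, its dual is 0.
Dual feasibility on the basic columns requires 4·y_test + 3·y_solder = 48.5, 2·y_test + 5·y_solder = 57.5.
This yields shadow prices y_test = 5, y_solder = 9.5.
Reduced cost of sensors: c₃ − yᵀa₃ = 31.5 − (5·5 + 9.5·1) = 31.5 − 34.5 = -3.

-3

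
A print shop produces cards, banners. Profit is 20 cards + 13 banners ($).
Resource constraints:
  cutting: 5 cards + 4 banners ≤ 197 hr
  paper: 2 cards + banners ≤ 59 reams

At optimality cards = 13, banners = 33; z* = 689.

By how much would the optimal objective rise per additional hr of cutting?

2

Both cutting and paper are binding at x*.
From A_Bᵀ y = c: 5·y_cutting + 2·y_paper = 20; 4·y_cutting + 1·y_paper = 13.
This yields shadow prices y_cutting = 2, y_paper = 5.
Shadow price of cutting = 2.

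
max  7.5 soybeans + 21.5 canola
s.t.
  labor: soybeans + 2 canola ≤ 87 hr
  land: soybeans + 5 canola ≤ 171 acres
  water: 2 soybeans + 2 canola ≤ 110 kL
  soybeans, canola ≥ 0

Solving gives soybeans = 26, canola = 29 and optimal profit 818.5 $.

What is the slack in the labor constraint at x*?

labor used = 1·26 + 2·29 = 84; slack = 87 − 84 = 3.

3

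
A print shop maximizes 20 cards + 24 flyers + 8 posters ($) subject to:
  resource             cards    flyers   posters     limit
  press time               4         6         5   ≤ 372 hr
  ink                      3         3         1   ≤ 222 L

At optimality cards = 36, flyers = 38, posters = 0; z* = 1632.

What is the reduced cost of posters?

-6

Both press time and ink are binding at x*.
Dual feasibility on the basic columns requires 4·y_press time + 3·y_ink = 20, 6·y_press time + 3·y_ink = 24.
→ y_press time = 2 and y_ink = 4.
Reduced cost of posters: c₃ − yᵀa₃ = 8 − (2·5 + 4·1) = 8 − 14 = -6.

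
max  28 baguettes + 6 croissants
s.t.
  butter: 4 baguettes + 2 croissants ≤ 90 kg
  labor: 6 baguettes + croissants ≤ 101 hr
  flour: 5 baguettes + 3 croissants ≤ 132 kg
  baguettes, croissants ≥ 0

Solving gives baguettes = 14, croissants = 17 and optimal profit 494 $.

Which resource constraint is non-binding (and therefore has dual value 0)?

flour

butter: 90/90 (binding)
labor: 101/101 (binding)
flour: 121/132 (slack 11)
By complementary slackness, a constraint with positive slack has shadow price 0 → flour.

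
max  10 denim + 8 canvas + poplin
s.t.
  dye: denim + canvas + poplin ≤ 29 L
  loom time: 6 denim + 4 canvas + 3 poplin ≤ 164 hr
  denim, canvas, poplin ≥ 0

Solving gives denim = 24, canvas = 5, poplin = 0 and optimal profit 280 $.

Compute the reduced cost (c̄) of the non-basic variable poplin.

Both dye and loom time are binding at x*.
From A_Bᵀ y = c: 1·y_dye + 6·y_loom time = 10; 1·y_dye + 4·y_loom time = 8.
Solving: y_dye = 4, y_loom time = 1.
Reduced cost of poplin: c₃ − yᵀa₃ = 1 − (4·1 + 1·3) = 1 − 7 = -6.

-6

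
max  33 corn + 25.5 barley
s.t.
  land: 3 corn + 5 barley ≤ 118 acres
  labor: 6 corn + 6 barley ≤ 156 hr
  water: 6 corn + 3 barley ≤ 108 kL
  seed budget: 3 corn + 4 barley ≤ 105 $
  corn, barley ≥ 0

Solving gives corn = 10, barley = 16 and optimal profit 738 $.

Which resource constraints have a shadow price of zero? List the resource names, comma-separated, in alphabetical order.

land: 110/118 (slack 8)
labor: 156/156 (binding)
water: 108/108 (binding)
seed budget: 94/105 (slack 11)
By complementary slackness, a constraint with positive slack has shadow price 0 → land, seed budget.

land, seed budget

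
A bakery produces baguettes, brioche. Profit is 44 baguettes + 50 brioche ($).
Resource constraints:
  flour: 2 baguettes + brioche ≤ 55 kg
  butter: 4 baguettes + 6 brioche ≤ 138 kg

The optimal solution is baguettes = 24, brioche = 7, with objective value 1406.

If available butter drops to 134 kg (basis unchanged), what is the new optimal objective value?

Check each constraint at x*: flour 55/55 (tight); butter 138/138 (tight).
From A_Bᵀ y = c: 2·y_flour + 4·y_butter = 44; 1·y_flour + 6·y_butter = 50.
Solving: y_flour = 8, y_butter = 7.
Δz = y_butter·Δb = 7 × (-4) = -28, so new z* = 1406 − 28 = 1378.

1378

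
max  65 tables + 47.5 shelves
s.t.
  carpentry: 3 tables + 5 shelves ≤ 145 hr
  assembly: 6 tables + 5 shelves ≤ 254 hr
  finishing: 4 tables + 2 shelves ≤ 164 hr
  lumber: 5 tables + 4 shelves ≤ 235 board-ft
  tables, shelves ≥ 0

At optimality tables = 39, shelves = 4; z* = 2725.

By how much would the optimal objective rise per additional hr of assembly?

7.5

Binding: assembly and finishing. Non-binding: carpentry (8 unused), lumber (24 unused).
Since carpentry, lumber are not tight, their duals are 0.
Dual feasibility on the basic columns requires 6·y_assembly + 4·y_finishing = 65, 5·y_assembly + 2·y_finishing = 47.5.
This yields shadow prices y_assembly = 7.5, y_finishing = 5.
Shadow price of assembly = 7.5.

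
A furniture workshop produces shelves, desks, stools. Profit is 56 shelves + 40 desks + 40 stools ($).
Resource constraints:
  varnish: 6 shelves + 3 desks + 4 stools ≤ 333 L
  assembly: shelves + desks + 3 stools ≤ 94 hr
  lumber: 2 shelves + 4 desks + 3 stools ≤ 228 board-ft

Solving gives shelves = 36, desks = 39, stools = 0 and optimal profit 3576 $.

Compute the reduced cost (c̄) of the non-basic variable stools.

-4

Check each constraint at x*: varnish 333/333 (tight); assembly 75/94 (slack 19); lumber 228/228 (tight).
Slack constraints have shadow price 0 (complementary slackness).
The binding rows give the dual system: 6·y_varnish + 2·y_lumber = 56 and 3·y_varnish + 4·y_lumber = 40.
→ y_varnish = 8 and y_lumber = 4.
Reduced cost of stools: c₃ − yᵀa₃ = 40 − (8·4 + 4·3) = 40 − 44 = -4.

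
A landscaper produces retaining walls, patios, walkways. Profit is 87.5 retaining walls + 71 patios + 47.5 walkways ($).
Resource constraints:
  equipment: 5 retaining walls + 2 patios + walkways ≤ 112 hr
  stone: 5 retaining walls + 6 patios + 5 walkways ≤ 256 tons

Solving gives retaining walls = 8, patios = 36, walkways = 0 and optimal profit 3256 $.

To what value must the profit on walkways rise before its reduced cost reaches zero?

53.5

At the optimum: equipment uses 112 of 112 (binding); stone uses 256 of 256 (binding).
Dual feasibility on the basic columns requires 5·y_equipment + 5·y_stone = 87.5, 2·y_equipment + 6·y_stone = 71.
Solving: y_equipment = 8.5, y_stone = 9.
walkways enters the basis when its profit ≥ yᵀa₃ = 8.5·1 + 9·5 = 53.5.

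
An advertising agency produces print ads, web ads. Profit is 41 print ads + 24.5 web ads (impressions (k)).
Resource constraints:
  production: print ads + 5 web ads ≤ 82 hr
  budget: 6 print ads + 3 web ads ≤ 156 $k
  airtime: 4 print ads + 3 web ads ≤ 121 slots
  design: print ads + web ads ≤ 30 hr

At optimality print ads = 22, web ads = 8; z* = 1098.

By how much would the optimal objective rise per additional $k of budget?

Binding: budget and design. Non-binding: production (20 unused), airtime (9 unused).
Since production, airtime are not tight, their duals are 0.
Dual feasibility on the basic columns requires 6·y_budget + 1·y_design = 41, 3·y_budget + 1·y_design = 24.5.
Solving: y_budget = 5.5, y_design = 8.
Shadow price of budget = 5.5.

5.5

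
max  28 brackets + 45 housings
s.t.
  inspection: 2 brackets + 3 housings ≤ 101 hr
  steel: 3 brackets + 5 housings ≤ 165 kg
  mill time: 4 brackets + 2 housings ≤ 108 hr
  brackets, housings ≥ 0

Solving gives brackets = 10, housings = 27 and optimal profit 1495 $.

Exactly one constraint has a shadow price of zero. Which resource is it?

inspection: 101/101 (binding)
steel: 165/165 (binding)
mill time: 94/108 (slack 14)
By complementary slackness, a constraint with positive slack has shadow price 0 → mill time.

mill time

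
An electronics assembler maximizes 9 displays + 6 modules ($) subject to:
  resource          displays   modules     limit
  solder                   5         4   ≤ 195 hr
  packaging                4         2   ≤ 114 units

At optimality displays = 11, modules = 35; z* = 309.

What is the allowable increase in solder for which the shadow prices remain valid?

33

Binding constraints: solder, packaging. The basis is B = [[5,4],[4,2]] with det -6.
Per unit increase in solder, x* moves by d = (-0.3333, 0.6667).
The basis stays optimal until displays reaches 0; allowable increase = 33 hr.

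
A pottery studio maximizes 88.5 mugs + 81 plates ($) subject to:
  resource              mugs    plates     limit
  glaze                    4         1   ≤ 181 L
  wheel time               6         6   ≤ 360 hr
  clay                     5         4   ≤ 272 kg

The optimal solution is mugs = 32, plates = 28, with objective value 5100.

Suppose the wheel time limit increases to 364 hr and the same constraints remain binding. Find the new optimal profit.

5134

Check each constraint at x*: glaze 156/181 (slack 25); wheel time 360/360 (tight); clay 272/272 (tight).
Since glaze is not tight, its dual is 0.
The binding rows give the dual system: 6·y_wheel time + 5·y_clay = 88.5 and 6·y_wheel time + 4·y_clay = 81.
Solving: y_wheel time = 8.5, y_clay = 7.5.
Δz = y_wheel time·Δb = 8.5 × (4) = 34, so new z* = 5100 + 34 = 5134.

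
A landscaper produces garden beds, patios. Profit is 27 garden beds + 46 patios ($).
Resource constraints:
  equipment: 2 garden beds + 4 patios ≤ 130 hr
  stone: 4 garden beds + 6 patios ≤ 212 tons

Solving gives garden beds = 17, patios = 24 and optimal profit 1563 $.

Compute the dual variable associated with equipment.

Check each constraint at x*: equipment 130/130 (tight); stone 212/212 (tight).
The binding rows give the dual system: 2·y_equipment + 4·y_stone = 27 and 4·y_equipment + 6·y_stone = 46.
Solving: y_equipment = 5.5, y_stone = 4.
Shadow price of equipment = 5.5.

5.5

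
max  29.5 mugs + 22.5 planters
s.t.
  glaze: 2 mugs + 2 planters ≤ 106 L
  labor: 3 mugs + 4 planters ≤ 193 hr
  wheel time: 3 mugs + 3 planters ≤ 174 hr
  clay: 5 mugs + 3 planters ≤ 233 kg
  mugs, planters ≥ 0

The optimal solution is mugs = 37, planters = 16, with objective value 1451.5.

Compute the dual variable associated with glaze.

6

Check each constraint at x*: glaze 106/106 (tight); labor 175/193 (slack 18); wheel time 159/174 (slack 15); clay 233/233 (tight).
By complementary slackness, y = 0 for the non-binding constraints.
The binding rows give the dual system: 2·y_glaze + 5·y_clay = 29.5 and 2·y_glaze + 3·y_clay = 22.5.
→ y_glaze = 6 and y_clay = 3.5.
Shadow price of glaze = 6.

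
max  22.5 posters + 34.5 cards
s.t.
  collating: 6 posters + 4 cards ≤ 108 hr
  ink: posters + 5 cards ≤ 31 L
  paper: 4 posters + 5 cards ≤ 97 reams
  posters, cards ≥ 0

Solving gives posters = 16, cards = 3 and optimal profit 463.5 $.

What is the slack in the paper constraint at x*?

18

paper used = 4·16 + 5·3 = 79; slack = 97 − 79 = 18.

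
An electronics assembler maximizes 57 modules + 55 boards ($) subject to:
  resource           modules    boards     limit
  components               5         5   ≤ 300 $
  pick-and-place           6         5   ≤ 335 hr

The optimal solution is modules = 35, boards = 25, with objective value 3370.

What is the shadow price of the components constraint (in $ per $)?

9

Both components and pick-and-place are binding at x*.
From A_Bᵀ y = c: 5·y_components + 6·y_pick-and-place = 57; 5·y_components + 5·y_pick-and-place = 55.
This yields shadow prices y_components = 9, y_pick-and-place = 2.
Shadow price of components = 9.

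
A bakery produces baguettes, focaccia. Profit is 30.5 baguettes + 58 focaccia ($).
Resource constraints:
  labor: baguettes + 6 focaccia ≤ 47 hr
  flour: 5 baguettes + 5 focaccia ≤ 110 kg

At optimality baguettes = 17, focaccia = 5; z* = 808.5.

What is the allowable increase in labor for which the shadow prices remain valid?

Binding constraints: labor, flour. The basis is B = [[1,6],[5,5]] with det -25.
Per unit increase in labor, x* moves by d = (-0.2, 0.2).
The basis stays optimal until baguettes reaches 0; allowable increase = 85 hr.

85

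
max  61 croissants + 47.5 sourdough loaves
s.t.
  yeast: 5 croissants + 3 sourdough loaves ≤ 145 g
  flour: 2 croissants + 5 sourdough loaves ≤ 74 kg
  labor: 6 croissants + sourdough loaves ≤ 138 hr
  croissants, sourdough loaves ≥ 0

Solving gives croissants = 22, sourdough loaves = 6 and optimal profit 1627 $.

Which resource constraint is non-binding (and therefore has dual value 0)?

yeast

yeast: 128/145 (slack 17)
flour: 74/74 (binding)
labor: 138/138 (binding)
By complementary slackness, a constraint with positive slack has shadow price 0 → yeast.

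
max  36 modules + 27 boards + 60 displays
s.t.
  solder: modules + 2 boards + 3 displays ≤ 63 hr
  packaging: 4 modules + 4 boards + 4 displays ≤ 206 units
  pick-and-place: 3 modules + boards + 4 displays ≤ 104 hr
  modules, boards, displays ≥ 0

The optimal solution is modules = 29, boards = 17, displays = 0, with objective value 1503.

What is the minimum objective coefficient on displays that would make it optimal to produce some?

63

Binding: solder and pick-and-place. Non-binding: packaging (22 unused).
Slack constraints have shadow price 0 (complementary slackness).
The binding rows give the dual system: 1·y_solder + 3·y_pick-and-place = 36 and 2·y_solder + 1·y_pick-and-place = 27.
Solving: y_solder = 9, y_pick-and-place = 9.
displays enters the basis when its profit ≥ yᵀa₃ = 9·3 + 9·4 = 63.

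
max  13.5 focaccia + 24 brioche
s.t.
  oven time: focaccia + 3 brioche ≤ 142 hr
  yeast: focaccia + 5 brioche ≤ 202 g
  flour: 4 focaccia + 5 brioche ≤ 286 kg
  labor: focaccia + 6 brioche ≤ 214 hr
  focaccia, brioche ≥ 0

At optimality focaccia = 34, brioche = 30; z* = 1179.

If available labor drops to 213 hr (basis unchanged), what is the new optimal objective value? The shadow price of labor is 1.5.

1177.5

Δb = -1, so new z* = 1179 + (1.5)·(-1) = 1179 − 1.5 = 1177.5.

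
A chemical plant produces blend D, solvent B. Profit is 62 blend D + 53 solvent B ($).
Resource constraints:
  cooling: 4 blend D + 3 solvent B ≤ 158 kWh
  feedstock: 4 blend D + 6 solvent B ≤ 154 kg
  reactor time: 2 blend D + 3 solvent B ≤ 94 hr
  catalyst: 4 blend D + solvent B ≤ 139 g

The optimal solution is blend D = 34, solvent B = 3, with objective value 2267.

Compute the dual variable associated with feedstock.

Binding: feedstock and catalyst. Non-binding: cooling (13 unused), reactor time (17 unused).
Slack constraints have shadow price 0 (complementary slackness).
From A_Bᵀ y = c: 4·y_feedstock + 4·y_catalyst = 62; 6·y_feedstock + 1·y_catalyst = 53.
Solving: y_feedstock = 7.5, y_catalyst = 8.
Shadow price of feedstock = 7.5.

7.5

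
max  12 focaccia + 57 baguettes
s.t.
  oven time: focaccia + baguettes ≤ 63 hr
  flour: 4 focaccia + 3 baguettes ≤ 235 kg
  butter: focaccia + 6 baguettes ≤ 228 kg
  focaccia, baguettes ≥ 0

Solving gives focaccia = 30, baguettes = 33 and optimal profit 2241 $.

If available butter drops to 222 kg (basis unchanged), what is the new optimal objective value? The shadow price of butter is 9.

2187

Δb = -6, so new z* = 2241 + (9)·(-6) = 2241 − 54 = 2187.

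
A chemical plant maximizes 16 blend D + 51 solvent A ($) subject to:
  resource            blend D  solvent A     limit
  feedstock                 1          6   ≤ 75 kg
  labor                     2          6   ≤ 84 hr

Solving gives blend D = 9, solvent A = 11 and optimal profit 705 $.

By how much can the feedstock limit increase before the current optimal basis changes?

Binding constraints: feedstock, labor. The basis is B = [[1,6],[2,6]] with det -6.
Per unit increase in feedstock, x* moves by d = (-1, 0.3333).
The basis stays optimal until blend D reaches 0; allowable increase = 9 kg.

9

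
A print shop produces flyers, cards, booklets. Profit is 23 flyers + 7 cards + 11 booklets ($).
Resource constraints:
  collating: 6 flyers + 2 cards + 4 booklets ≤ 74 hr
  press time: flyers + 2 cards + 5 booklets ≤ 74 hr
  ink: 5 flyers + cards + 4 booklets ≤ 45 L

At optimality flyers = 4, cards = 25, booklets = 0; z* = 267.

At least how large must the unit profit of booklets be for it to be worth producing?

Check each constraint at x*: collating 74/74 (tight); press time 54/74 (slack 20); ink 45/45 (tight).
Since press time is not tight, its dual is 0.
The binding rows give the dual system: 6·y_collating + 5·y_ink = 23 and 2·y_collating + 1·y_ink = 7.
Solving: y_collating = 3, y_ink = 1.
booklets enters the basis when its profit ≥ yᵀa₃ = 3·4 + 1·4 = 16.

16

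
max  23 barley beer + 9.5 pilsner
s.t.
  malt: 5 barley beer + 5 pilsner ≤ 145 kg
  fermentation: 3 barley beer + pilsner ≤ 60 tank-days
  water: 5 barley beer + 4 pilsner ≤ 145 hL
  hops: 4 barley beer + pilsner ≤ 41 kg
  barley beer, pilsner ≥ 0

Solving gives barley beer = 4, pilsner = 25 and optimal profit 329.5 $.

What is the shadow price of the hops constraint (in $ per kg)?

At the optimum: malt uses 145 of 145 (binding); fermentation uses 37 of 60 (slack = 23); water uses 120 of 145 (slack = 25); hops uses 41 of 41 (binding).
By complementary slackness, y = 0 for the non-binding constraints.
From A_Bᵀ y = c: 5·y_malt + 4·y_hops = 23; 5·y_malt + 1·y_hops = 9.5.
Solving: y_malt = 1, y_hops = 4.5.
Shadow price of hops = 4.5.

4.5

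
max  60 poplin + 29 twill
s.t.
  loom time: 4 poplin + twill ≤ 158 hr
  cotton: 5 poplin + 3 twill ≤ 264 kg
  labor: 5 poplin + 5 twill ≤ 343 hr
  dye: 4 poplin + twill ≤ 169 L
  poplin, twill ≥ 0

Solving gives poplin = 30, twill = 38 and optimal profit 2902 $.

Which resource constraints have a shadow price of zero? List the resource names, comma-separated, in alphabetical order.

loom time: 158/158 (binding)
cotton: 264/264 (binding)
labor: 340/343 (slack 3)
dye: 158/169 (slack 11)
By complementary slackness, a constraint with positive slack has shadow price 0 → dye, labor.

dye, labor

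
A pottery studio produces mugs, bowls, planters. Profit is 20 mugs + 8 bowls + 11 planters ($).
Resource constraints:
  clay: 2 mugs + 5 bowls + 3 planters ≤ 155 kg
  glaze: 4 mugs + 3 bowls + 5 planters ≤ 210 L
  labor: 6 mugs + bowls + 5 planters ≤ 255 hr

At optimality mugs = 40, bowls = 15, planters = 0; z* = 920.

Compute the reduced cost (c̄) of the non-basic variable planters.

-7

Check each constraint at x*: clay 155/155 (tight); glaze 205/210 (slack 5); labor 255/255 (tight).
By complementary slackness, y = 0 for the non-binding constraint.
The binding rows give the dual system: 2·y_clay + 6·y_labor = 20 and 5·y_clay + 1·y_labor = 8.
→ y_clay = 1 and y_labor = 3.
Reduced cost of planters: c₃ − yᵀa₃ = 11 − (1·3 + 3·5) = 11 − 18 = -7.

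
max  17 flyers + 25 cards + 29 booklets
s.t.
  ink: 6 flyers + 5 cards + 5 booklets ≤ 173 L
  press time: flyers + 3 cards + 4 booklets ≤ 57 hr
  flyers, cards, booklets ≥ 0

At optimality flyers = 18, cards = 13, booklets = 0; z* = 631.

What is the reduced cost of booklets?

-1

Both ink and press time are binding at x*.
From A_Bᵀ y = c: 6·y_ink + 1·y_press time = 17; 5·y_ink + 3·y_press time = 25.
This yields shadow prices y_ink = 2, y_press time = 5.
Reduced cost of booklets: c₃ − yᵀa₃ = 29 − (2·5 + 5·4) = 29 − 30 = -1.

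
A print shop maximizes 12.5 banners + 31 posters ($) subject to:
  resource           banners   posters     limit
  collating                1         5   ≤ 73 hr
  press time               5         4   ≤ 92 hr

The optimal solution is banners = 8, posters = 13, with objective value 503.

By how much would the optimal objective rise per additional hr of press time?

1.5

Both collating and press time are binding at x*.
The binding rows give the dual system: 1·y_collating + 5·y_press time = 12.5 and 5·y_collating + 4·y_press time = 31.
→ y_collating = 5 and y_press time = 1.5.
Shadow price of press time = 1.5.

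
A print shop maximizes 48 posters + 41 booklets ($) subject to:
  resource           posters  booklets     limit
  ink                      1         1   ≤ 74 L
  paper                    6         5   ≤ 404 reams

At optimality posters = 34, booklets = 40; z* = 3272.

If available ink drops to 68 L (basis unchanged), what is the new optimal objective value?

3236

Both ink and paper are binding at x*.
The binding rows give the dual system: 1·y_ink + 6·y_paper = 48 and 1·y_ink + 5·y_paper = 41.
Solving: y_ink = 6, y_paper = 7.
Δz = y_ink·Δb = 6 × (-6) = -36, so new z* = 3272 − 36 = 3236.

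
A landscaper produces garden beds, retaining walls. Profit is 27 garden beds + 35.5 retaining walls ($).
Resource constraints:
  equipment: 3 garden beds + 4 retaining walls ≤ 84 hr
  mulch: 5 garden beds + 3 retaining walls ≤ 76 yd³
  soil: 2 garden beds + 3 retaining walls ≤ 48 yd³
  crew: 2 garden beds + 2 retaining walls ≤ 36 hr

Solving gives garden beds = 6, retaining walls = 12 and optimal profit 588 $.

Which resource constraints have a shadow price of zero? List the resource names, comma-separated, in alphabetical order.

equipment, mulch

equipment: 66/84 (slack 18)
mulch: 66/76 (slack 10)
soil: 48/48 (binding)
crew: 36/36 (binding)
By complementary slackness, a constraint with positive slack has shadow price 0 → equipment, mulch.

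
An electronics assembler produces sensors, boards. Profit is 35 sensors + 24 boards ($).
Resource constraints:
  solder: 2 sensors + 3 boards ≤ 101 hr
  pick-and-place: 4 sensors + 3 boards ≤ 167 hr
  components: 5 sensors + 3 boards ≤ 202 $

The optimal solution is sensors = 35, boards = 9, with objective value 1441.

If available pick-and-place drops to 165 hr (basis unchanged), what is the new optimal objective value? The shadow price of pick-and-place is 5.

Δb = -2, so new z* = 1441 + (5)·(-2) = 1441 − 10 = 1431.

1431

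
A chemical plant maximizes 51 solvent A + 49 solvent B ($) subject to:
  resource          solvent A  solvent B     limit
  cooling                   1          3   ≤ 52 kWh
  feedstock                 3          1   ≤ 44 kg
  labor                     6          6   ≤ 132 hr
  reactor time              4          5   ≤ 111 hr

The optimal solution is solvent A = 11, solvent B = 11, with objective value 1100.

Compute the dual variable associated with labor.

Binding: feedstock and labor. Non-binding: cooling (8 unused), reactor time (12 unused).
By complementary slackness, y = 0 for the non-binding constraints.
The binding rows give the dual system: 3·y_feedstock + 6·y_labor = 51 and 1·y_feedstock + 6·y_labor = 49.
→ y_feedstock = 1 and y_labor = 8.
Shadow price of labor = 8.

8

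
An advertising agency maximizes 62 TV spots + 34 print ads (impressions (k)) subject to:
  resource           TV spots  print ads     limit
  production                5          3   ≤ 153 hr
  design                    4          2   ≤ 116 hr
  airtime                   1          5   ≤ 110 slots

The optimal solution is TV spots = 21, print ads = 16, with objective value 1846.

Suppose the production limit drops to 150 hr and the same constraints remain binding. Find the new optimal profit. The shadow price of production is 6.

1828

Δb = -3, so new z* = 1846 + (6)·(-3) = 1846 − 18 = 1828.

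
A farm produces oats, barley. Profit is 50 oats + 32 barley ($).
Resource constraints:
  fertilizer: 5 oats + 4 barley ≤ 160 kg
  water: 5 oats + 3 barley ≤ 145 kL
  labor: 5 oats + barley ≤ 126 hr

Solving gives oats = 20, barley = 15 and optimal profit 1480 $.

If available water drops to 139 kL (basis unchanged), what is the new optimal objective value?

1432

Binding: fertilizer and water. Non-binding: labor (11 unused).
Since labor is not tight, its dual is 0.
The binding rows give the dual system: 5·y_fertilizer + 5·y_water = 50 and 4·y_fertilizer + 3·y_water = 32.
→ y_fertilizer = 2 and y_water = 8.
Δz = y_water·Δb = 8 × (-6) = -48, so new z* = 1480 − 48 = 1432.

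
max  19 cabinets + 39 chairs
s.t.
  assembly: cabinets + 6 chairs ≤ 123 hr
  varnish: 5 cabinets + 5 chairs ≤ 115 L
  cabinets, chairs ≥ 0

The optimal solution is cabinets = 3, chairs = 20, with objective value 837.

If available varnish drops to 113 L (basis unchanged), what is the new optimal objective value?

831

Both assembly and varnish are binding at x*.
Dual feasibility on the basic columns requires 1·y_assembly + 5·y_varnish = 19, 6·y_assembly + 5·y_varnish = 39.
This yields shadow prices y_assembly = 4, y_varnish = 3.
Δz = y_varnish·Δb = 3 × (-2) = -6, so new z* = 837 − 6 = 831.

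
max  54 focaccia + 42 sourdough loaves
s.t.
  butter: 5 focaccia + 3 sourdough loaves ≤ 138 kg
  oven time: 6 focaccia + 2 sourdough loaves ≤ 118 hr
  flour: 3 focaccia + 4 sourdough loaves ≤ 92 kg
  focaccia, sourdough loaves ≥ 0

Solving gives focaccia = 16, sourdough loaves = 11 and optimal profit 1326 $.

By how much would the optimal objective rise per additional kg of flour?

Binding: oven time and flour. Non-binding: butter (25 unused).
Slack constraints have shadow price 0 (complementary slackness).
From A_Bᵀ y = c: 6·y_oven time + 3·y_flour = 54; 2·y_oven time + 4·y_flour = 42.
Solving: y_oven time = 5, y_flour = 8.
Shadow price of flour = 8.

8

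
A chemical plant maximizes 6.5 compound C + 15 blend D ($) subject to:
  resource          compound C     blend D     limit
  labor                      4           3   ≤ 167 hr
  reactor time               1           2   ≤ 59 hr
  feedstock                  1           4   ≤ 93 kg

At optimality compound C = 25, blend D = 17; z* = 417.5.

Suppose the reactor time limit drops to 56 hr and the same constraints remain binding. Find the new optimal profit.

At the optimum: labor uses 151 of 167 (slack = 16); reactor time uses 59 of 59 (binding); feedstock uses 93 of 93 (binding).
By complementary slackness, y = 0 for the non-binding constraint.
Dual feasibility on the basic columns requires 1·y_reactor time + 1·y_feedstock = 6.5, 2·y_reactor time + 4·y_feedstock = 15.
Solving: y_reactor time = 5.5, y_feedstock = 1.
Δz = y_reactor time·Δb = 5.5 × (-3) = -16.5, so new z* = 417.5 − 16.5 = 401.

401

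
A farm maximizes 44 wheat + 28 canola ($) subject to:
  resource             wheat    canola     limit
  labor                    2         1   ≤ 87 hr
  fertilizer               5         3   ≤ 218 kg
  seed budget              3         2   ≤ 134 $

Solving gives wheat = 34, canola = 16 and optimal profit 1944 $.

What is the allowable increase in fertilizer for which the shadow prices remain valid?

3

Binding constraints: fertilizer, seed budget. The basis is B = [[5,3],[3,2]] with det 1.
Per unit increase in fertilizer, x* moves by d = (2, -3).
The basis stays optimal until labor becomes binding; allowable increase = 3 kg.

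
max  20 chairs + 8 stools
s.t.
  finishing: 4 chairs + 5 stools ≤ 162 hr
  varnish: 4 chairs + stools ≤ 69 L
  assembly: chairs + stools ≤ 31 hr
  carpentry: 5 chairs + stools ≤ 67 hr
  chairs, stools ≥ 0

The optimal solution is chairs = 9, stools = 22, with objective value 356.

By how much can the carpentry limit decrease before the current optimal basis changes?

Binding constraints: assembly, carpentry. The basis is B = [[1,1],[5,1]] with det -4.
Per unit decrease in carpentry, x* moves by d = (-0.25, 0.25).
The basis stays optimal until chairs reaches 0; allowable decrease = 36 hr.

36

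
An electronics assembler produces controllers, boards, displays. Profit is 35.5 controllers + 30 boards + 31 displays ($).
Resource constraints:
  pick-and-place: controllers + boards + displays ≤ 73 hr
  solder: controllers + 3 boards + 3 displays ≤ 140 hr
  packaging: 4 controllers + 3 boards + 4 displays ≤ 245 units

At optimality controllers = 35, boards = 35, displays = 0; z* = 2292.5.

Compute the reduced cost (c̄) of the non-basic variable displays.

-7.5

Check each constraint at x*: pick-and-place 70/73 (slack 3); solder 140/140 (tight); packaging 245/245 (tight).
By complementary slackness, y = 0 for the non-binding constraint.
Dual feasibility on the basic columns requires 1·y_solder + 4·y_packaging = 35.5, 3·y_solder + 3·y_packaging = 30.
This yields shadow prices y_solder = 1.5, y_packaging = 8.5.
Reduced cost of displays: c₃ − yᵀa₃ = 31 − (1.5·3 + 8.5·4) = 31 − 38.5 = -7.5.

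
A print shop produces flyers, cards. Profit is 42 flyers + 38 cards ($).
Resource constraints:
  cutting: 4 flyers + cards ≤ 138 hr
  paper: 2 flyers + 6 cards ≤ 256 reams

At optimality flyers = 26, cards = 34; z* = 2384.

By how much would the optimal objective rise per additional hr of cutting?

8

At the optimum: cutting uses 138 of 138 (binding); paper uses 256 of 256 (binding).
The binding rows give the dual system: 4·y_cutting + 2·y_paper = 42 and 1·y_cutting + 6·y_paper = 38.
→ y_cutting = 8 and y_paper = 5.
Shadow price of cutting = 8.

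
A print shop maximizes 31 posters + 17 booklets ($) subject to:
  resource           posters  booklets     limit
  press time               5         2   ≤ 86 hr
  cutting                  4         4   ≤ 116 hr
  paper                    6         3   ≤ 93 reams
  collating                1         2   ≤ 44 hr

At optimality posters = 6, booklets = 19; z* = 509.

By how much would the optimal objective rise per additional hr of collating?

1

At the optimum: press time uses 68 of 86 (slack = 18); cutting uses 100 of 116 (slack = 16); paper uses 93 of 93 (binding); collating uses 44 of 44 (binding).
Slack constraints have shadow price 0 (complementary slackness).
The binding rows give the dual system: 6·y_paper + 1·y_collating = 31 and 3·y_paper + 2·y_collating = 17.
→ y_paper = 5 and y_collating = 1.
Shadow price of collating = 1.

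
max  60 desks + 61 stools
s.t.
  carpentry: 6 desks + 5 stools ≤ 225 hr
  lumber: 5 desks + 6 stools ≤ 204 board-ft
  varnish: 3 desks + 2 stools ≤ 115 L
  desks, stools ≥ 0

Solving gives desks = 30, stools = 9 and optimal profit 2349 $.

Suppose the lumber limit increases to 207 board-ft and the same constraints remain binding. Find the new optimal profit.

2367

At the optimum: carpentry uses 225 of 225 (binding); lumber uses 204 of 204 (binding); varnish uses 108 of 115 (slack = 7).
Slack constraints have shadow price 0 (complementary slackness).
The binding rows give the dual system: 6·y_carpentry + 5·y_lumber = 60 and 5·y_carpentry + 6·y_lumber = 61.
Solving: y_carpentry = 5, y_lumber = 6.
Δz = y_lumber·Δb = 6 × (3) = 18, so new z* = 2349 + 18 = 2367.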